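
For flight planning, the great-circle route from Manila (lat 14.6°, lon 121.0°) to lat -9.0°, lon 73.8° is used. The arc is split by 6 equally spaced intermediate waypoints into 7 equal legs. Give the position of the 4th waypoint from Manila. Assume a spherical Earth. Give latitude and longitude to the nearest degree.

From cos δ = sin φ₁ sin φ₂ + cos φ₁ cos φ₂ cos Δλ, the central angle is δ ≈ 0.915 rad (52.4°).
Interpolate at f = 4/7 with slerp weights a = sin((1−f)δ)/sin δ ≈ 0.482, b = sin(fδ)/sin δ ≈ 0.630.
p = a·p₁ + b·p₂ ≈ (-0.067, 0.998, 0.023); φ = arcsin(p_z) ≈ 1.32°, λ = atan2(p_y, p_x) ≈ 93.83°.

≈ lat 1°, lon 94°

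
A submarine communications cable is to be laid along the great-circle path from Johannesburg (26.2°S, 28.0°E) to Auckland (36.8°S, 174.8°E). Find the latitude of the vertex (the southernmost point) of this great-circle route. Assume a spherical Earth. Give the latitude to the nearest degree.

≈ 65°S

The great circle lies in the plane with unit normal n̂ = (p₁ × p₂)/|p₁ × p₂|.
Here n̂_z ≈ +0.418; the vertex latitude is φ_max = arccos|n̂_z| ≈ 65.3°.
Check via Clairaut: cos φ_max = |cos φ₁| · sin C = cos(26.2°)·sin(152.2°) ≈ 0.418, again giving ≈ 65.3°.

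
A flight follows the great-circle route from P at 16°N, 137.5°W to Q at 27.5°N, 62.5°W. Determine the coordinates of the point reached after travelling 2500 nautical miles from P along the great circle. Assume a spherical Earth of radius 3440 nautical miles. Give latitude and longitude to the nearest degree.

Write both endpoints as unit vectors p₁, p₂ with components (cos φ cos λ, cos φ sin λ, sin φ).
The central angle between the endpoints is δ = arccos(p₁·p₂) ≈ 1.215 rad (69.6°). The total great-circle distance is δ·R ≈ 1.215 × 3440 ≈ 4181 nmi, so the target fraction is f = 2500/4181 ≈ 0.598.
Interpolate at f ≈ 0.598 with slerp weights a = sin((1−f)δ)/sin δ ≈ 0.501, b = sin(fδ)/sin δ ≈ 0.709.
p = a·p₁ + b·p₂ ≈ (-0.065, -0.883, 0.465); φ = arcsin(p_z) ≈ 27.73°, λ = atan2(p_y, p_x) ≈ -94.19°.

≈ 28°N, 94°W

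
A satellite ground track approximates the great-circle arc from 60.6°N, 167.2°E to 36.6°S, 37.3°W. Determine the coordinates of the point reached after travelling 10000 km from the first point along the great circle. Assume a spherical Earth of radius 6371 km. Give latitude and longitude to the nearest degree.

From cos δ = sin φ₁ sin φ₂ + cos φ₁ cos φ₂ cos Δλ, the central angle is δ ≈ 2.643 rad (151.4°). The total great-circle distance is δ·R ≈ 2.643 × 6371 ≈ 16836 km, so the target fraction is f = 10000/16836 ≈ 0.594.
Interpolate at f ≈ 0.594 with slerp weights a = sin((1−f)δ)/sin δ ≈ 1.836, b = sin(fδ)/sin δ ≈ 2.090.
p = a·p₁ + b·p₂ ≈ (0.456, -0.817, 0.354); φ = arcsin(p_z) ≈ 20.71°, λ = atan2(p_y, p_x) ≈ -60.85°.

≈ 21°N, 61°W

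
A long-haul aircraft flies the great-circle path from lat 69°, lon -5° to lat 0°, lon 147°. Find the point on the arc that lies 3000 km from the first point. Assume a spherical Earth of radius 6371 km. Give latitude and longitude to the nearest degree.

≈ lat 77°, lon 97°

Write both endpoints as unit vectors p₁, p₂ with components (cos φ cos λ, cos φ sin λ, sin φ).
The central angle between the endpoints is δ = arccos(p₁·p₂) ≈ 1.893 rad (108.4°). The total great-circle distance is δ·R ≈ 1.893 × 6371 ≈ 12059 km, so the target fraction is f = 3000/12059 ≈ 0.249.
Interpolate at f ≈ 0.249 with slerp weights a = sin((1−f)δ)/sin δ ≈ 1.042, b = sin(fδ)/sin δ ≈ 0.478.
p = a·p₁ + b·p₂ ≈ (-0.029, 0.228, 0.973); φ = arcsin(p_z) ≈ 76.72°, λ = atan2(p_y, p_x) ≈ 97.23°.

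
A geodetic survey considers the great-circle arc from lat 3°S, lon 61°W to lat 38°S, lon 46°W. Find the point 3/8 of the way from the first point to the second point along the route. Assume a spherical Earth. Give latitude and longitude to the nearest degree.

Convert each endpoint to a unit vector on the sphere (x = cos φ cos λ, y = cos φ sin λ, z = sin φ).
The central angle between the endpoints is δ = arccos(p₁·p₂) ≈ 0.656 rad (37.6°).
Interpolate at f = 3/8 with slerp weights a = sin((1−f)δ)/sin δ ≈ 0.654, b = sin(fδ)/sin δ ≈ 0.399.
p = a·p₁ + b·p₂ ≈ (0.535, -0.797, -0.280); φ = arcsin(p_z) ≈ -16.26°, λ = atan2(p_y, p_x) ≈ -56.13°.

≈ lat 16°S, lon 56°W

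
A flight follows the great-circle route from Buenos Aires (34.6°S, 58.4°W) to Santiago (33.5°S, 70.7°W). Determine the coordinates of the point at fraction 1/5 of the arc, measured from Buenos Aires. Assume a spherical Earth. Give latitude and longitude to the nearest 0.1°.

≈ (34.5°S, 60.9°W)

Convert each endpoint to a unit vector on the sphere (x = cos φ cos λ, y = cos φ sin λ, z = sin φ).
The central angle between the endpoints is δ = arccos(p₁·p₂) ≈ 0.179 rad (10.2°).
Interpolate at f = 1/5 with slerp weights a = sin((1−f)δ)/sin δ ≈ 0.802, b = sin(fδ)/sin δ ≈ 0.201.
p = a·p₁ + b·p₂ ≈ (0.401, -0.720, -0.566); φ = arcsin(p_z) ≈ -34.48°, λ = atan2(p_y, p_x) ≈ -60.88°.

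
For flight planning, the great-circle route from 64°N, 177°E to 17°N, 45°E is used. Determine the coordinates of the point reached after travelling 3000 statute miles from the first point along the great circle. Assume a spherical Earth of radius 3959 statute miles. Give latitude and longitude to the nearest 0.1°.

≈ 59.9°N, 73.6°E

Convert each endpoint to a unit vector on the sphere (x = cos φ cos λ, y = cos φ sin λ, z = sin φ).
The central angle between the endpoints is δ = arccos(p₁·p₂) ≈ 1.589 rad (91.0°). The total great-circle distance is δ·R ≈ 1.589 × 3959 ≈ 6289 mi, so the target fraction is f = 3000/6289 ≈ 0.477.
Interpolate at f ≈ 0.477 with slerp weights a = sin((1−f)δ)/sin δ ≈ 0.739, b = sin(fδ)/sin δ ≈ 0.687.
p = a·p₁ + b·p₂ ≈ (0.142, 0.482, 0.865); φ = arcsin(p_z) ≈ 59.86°, λ = atan2(p_y, p_x) ≈ 73.63°.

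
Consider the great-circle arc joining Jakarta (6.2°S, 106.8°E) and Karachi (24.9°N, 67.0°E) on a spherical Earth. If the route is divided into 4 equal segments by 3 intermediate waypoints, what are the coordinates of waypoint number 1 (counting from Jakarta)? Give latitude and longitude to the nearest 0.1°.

≈ 1.9°N, 97.4°E

Write both endpoints as unit vectors p₁, p₂ with components (cos φ cos λ, cos φ sin λ, sin φ).
The central angle between the endpoints is δ = arccos(p₁·p₂) ≈ 0.867 rad (49.7°).
Interpolate at f = 1/4 with slerp weights a = sin((1−f)δ)/sin δ ≈ 0.794, b = sin(fδ)/sin δ ≈ 0.282.
p = a·p₁ + b·p₂ ≈ (-0.128, 0.991, 0.033); φ = arcsin(p_z) ≈ 1.89°, λ = atan2(p_y, p_x) ≈ 97.37°.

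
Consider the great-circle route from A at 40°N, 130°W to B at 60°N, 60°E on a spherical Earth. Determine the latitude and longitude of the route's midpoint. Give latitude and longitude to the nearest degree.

≈ 79°N, 148°W

Convert each endpoint to a unit vector on the sphere (x = cos φ cos λ, y = cos φ sin λ, z = sin φ).
The central angle between the endpoints is δ = arccos(p₁·p₂) ≈ 1.390 rad (79.7°).
Interpolate at f = 1/2 with slerp weights a = sin((1−f)δ)/sin δ ≈ 0.651, b = sin(fδ)/sin δ ≈ 0.651.
p = a·p₁ + b·p₂ ≈ (-0.158, -0.100, 0.982); φ = arcsin(p_z) ≈ 79.23°, λ = atan2(p_y, p_x) ≈ -147.60°.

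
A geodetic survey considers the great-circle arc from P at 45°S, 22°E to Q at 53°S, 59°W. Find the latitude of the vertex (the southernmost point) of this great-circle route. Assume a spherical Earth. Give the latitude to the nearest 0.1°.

≈ 57.2°S

The great circle lies in the plane with unit normal n̂ = (p₁ × p₂)/|p₁ × p₂|.
Here n̂_z ≈ -0.542; the vertex latitude is φ_max = arccos|n̂_z| ≈ 57.2°.
Check via Clairaut: cos φ_max = |cos φ₁| · sin C = cos(45.0°)·sin(130.0°) ≈ 0.542, again giving ≈ 57.2°.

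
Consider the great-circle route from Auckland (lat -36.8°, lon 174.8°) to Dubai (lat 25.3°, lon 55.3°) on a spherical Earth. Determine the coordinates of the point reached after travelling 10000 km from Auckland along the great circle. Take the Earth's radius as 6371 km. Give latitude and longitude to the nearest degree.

Write both endpoints as unit vectors p₁, p₂ with components (cos φ cos λ, cos φ sin λ, sin φ).
The central angle between the endpoints is δ = arccos(p₁·p₂) ≈ 2.230 rad (127.8°). The total great-circle distance is δ·R ≈ 2.230 × 6371 ≈ 14207 km, so the target fraction is f = 10000/14207 ≈ 0.704.
Interpolate at f ≈ 0.704 with slerp weights a = sin((1−f)δ)/sin δ ≈ 0.776, b = sin(fδ)/sin δ ≈ 1.265.
p = a·p₁ + b·p₂ ≈ (0.032, 0.997, 0.076); φ = arcsin(p_z) ≈ 4.35°, λ = atan2(p_y, p_x) ≈ 88.14°.

≈ lat 4°, lon 88°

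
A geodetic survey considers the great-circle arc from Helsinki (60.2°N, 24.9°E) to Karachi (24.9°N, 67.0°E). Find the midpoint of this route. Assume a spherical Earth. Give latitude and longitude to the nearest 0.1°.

Write both endpoints as unit vectors p₁, p₂ with components (cos φ cos λ, cos φ sin λ, sin φ).
The central angle between the endpoints is δ = arccos(p₁·p₂) ≈ 0.796 rad (45.6°).
Interpolate at f = 1/2 with slerp weights a = sin((1−f)δ)/sin δ ≈ 0.542, b = sin(fδ)/sin δ ≈ 0.542.
p = a·p₁ + b·p₂ ≈ (0.437, 0.566, 0.699); φ = arcsin(p_z) ≈ 44.35°, λ = atan2(p_y, p_x) ≈ 52.36°.

≈ 44.3°N, 52.4°E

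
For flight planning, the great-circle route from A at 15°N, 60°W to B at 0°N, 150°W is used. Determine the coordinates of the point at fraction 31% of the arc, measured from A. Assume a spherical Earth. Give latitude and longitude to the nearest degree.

≈ 13°N, 89°W

From cos δ = sin φ₁ sin φ₂ + cos φ₁ cos φ₂ cos Δλ, the central angle is δ ≈ 1.571 rad (90.0°).
Interpolate at f = 0.31 with slerp weights a = sin((1−f)δ)/sin δ ≈ 0.884, b = sin(fδ)/sin δ ≈ 0.468.
p = a·p₁ + b·p₂ ≈ (0.022, -0.973, 0.229); φ = arcsin(p_z) ≈ 13.22°, λ = atan2(p_y, p_x) ≈ -88.73°.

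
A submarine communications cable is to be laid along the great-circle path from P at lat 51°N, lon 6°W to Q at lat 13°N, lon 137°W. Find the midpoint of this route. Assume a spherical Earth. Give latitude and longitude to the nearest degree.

≈ lat 54°N, lon 97°W

Convert each endpoint to a unit vector on the sphere (x = cos φ cos λ, y = cos φ sin λ, z = sin φ).
The central angle between the endpoints is δ = arccos(p₁·p₂) ≈ 1.800 rad (103.1°).
Interpolate at f = 1/2 with slerp weights a = sin((1−f)δ)/sin δ ≈ 0.805, b = sin(fδ)/sin δ ≈ 0.805.
p = a·p₁ + b·p₂ ≈ (-0.070, -0.588, 0.806); φ = arcsin(p_z) ≈ 53.73°, λ = atan2(p_y, p_x) ≈ -96.77°.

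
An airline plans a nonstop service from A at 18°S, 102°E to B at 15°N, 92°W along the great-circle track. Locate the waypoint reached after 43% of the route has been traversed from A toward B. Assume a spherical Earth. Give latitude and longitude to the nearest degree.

≈ 15°S, 177°E

Convert each endpoint to a unit vector on the sphere (x = cos φ cos λ, y = cos φ sin λ, z = sin φ).
The central angle between the endpoints is δ = arccos(p₁·p₂) ≈ 2.902 rad (166.2°).
Interpolate at f = 0.43 with slerp weights a = sin((1−f)δ)/sin δ ≈ 4.193, b = sin(fδ)/sin δ ≈ 3.990.
p = a·p₁ + b·p₂ ≈ (-0.964, 0.049, -0.263); φ = arcsin(p_z) ≈ -15.25°, λ = atan2(p_y, p_x) ≈ 177.08°.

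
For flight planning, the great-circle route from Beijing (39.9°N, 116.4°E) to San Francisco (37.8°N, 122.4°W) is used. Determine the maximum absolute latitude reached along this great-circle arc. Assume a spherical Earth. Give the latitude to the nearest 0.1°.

≈ 58.7°N

The great circle lies in the plane with unit normal n̂ = (p₁ × p₂)/|p₁ × p₂|.
Here n̂_z ≈ +0.520; the vertex latitude is φ_max = arccos|n̂_z| ≈ 58.7°.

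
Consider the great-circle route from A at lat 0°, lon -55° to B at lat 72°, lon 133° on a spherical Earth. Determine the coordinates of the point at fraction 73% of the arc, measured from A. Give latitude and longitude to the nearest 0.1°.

≈ lat 78.4°, lon -67.7°

Write both endpoints as unit vectors p₁, p₂ with components (cos φ cos λ, cos φ sin λ, sin φ).
The central angle between the endpoints is δ = arccos(p₁·p₂) ≈ 1.882 rad (107.8°).
Interpolate at f = 0.73 with slerp weights a = sin((1−f)δ)/sin δ ≈ 0.511, b = sin(fδ)/sin δ ≈ 1.030.
p = a·p₁ + b·p₂ ≈ (0.076, -0.186, 0.980); φ = arcsin(p_z) ≈ 78.42°, λ = atan2(p_y, p_x) ≈ -67.75°.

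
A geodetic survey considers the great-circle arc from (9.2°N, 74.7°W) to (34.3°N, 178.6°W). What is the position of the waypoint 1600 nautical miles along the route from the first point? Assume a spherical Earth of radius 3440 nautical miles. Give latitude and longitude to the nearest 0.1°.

≈ (23.9°N, 98.0°W)

Convert each endpoint to a unit vector on the sphere (x = cos φ cos λ, y = cos φ sin λ, z = sin φ).
The central angle between the endpoints is δ = arccos(p₁·p₂) ≈ 1.677 rad (96.1°). The total great-circle distance is δ·R ≈ 1.677 × 3440 ≈ 5768 nmi, so the target fraction is f = 1600/5768 ≈ 0.277.
Interpolate at f ≈ 0.277 with slerp weights a = sin((1−f)δ)/sin δ ≈ 0.941, b = sin(fδ)/sin δ ≈ 0.451.
p = a·p₁ + b·p₂ ≈ (-0.127, -0.906, 0.405); φ = arcsin(p_z) ≈ 23.87°, λ = atan2(p_y, p_x) ≈ -98.00°.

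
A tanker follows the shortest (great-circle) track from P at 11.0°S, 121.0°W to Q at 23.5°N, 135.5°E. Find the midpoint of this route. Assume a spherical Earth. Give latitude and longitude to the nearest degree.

From cos δ = sin φ₁ sin φ₂ + cos φ₁ cos φ₂ cos Δλ, the central angle is δ ≈ 1.861 rad (106.6°).
Interpolate at f = 1/2 with slerp weights a = sin((1−f)δ)/sin δ ≈ 0.837, b = sin(fδ)/sin δ ≈ 0.837.
p = a·p₁ + b·p₂ ≈ (-0.971, -0.166, 0.174); φ = arcsin(p_z) ≈ 10.02°, λ = atan2(p_y, p_x) ≈ -170.28°.

≈ 10°N, 170°W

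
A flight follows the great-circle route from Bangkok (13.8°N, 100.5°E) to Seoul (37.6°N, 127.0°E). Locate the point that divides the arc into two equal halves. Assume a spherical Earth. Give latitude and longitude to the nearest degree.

≈ (26°N, 112°E)

Write both endpoints as unit vectors p₁, p₂ with components (cos φ cos λ, cos φ sin λ, sin φ).
The central angle between the endpoints is δ = arccos(p₁·p₂) ≈ 0.584 rad (33.5°).
Interpolate at f = 1/2 with slerp weights a = sin((1−f)δ)/sin δ ≈ 0.522, b = sin(fδ)/sin δ ≈ 0.522.
p = a·p₁ + b·p₂ ≈ (-0.341, 0.829, 0.443); φ = arcsin(p_z) ≈ 26.30°, λ = atan2(p_y, p_x) ≈ 112.38°.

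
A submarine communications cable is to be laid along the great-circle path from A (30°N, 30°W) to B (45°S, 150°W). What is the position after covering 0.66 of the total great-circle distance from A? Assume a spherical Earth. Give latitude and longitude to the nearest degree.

From cos δ = sin φ₁ sin φ₂ + cos φ₁ cos φ₂ cos Δλ, the central angle is δ ≈ 2.291 rad (131.3°).
Interpolate at f = 0.66 with slerp weights a = sin((1−f)δ)/sin δ ≈ 0.935, b = sin(fδ)/sin δ ≈ 1.328.
p = a·p₁ + b·p₂ ≈ (-0.112, -0.874, -0.472); φ = arcsin(p_z) ≈ -28.16°, λ = atan2(p_y, p_x) ≈ -97.32°.

≈ (28°S, 97°W)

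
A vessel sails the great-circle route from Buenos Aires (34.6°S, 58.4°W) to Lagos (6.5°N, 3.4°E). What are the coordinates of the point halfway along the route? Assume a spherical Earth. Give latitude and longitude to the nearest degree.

Convert each endpoint to a unit vector on the sphere (x = cos φ cos λ, y = cos φ sin λ, z = sin φ).
The central angle between the endpoints is δ = arccos(p₁·p₂) ≈ 1.243 rad (71.2°).
Interpolate at f = 1/2 with slerp weights a = sin((1−f)δ)/sin δ ≈ 0.615, b = sin(fδ)/sin δ ≈ 0.615.
p = a·p₁ + b·p₂ ≈ (0.875, -0.395, -0.280); φ = arcsin(p_z) ≈ -16.24°, λ = atan2(p_y, p_x) ≈ -24.29°.

≈ (16°S, 24°W)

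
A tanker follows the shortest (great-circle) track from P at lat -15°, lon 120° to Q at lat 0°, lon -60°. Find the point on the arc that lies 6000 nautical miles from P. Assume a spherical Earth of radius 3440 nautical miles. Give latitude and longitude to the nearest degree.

≈ lat -65°, lon -60°

From cos δ = sin φ₁ sin φ₂ + cos φ₁ cos φ₂ cos Δλ, the central angle is δ ≈ 2.880 rad (165.0°). The total great-circle distance is δ·R ≈ 2.880 × 3440 ≈ 9906 nmi, so the target fraction is f = 6000/9906 ≈ 0.606.
Interpolate at f ≈ 0.606 with slerp weights a = sin((1−f)δ)/sin δ ≈ 3.504, b = sin(fδ)/sin δ ≈ 3.806.
p = a·p₁ + b·p₂ ≈ (0.211, -0.365, -0.907); φ = arcsin(p_z) ≈ -65.07°, λ = atan2(p_y, p_x) ≈ -60.00°.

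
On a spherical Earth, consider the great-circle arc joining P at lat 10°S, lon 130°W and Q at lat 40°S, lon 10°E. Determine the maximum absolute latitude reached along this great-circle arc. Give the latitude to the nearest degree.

≈ 57°S

The great circle lies in the plane with unit normal n̂ = (p₁ × p₂)/|p₁ × p₂|.
Here n̂_z ≈ +0.548; the vertex latitude is φ_max = arccos|n̂_z| ≈ 56.8°.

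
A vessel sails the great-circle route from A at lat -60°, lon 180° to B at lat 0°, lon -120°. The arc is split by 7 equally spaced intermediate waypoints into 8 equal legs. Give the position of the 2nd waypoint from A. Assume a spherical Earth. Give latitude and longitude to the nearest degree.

The haversine formula gives a central angle δ ≈ 1.318 rad (75.5°) between the endpoints.
Interpolate at f = 2/8 with slerp weights a = sin((1−f)δ)/sin δ ≈ 0.863, b = sin(fδ)/sin δ ≈ 0.334.
p = a·p₁ + b·p₂ ≈ (-0.598, -0.289, -0.747); φ = arcsin(p_z) ≈ -48.34°, λ = atan2(p_y, p_x) ≈ -154.19°.

≈ lat -48°, lon -154°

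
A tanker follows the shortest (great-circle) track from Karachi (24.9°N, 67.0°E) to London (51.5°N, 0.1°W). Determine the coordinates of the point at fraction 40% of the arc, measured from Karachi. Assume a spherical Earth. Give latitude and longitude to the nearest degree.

Convert each endpoint to a unit vector on the sphere (x = cos φ cos λ, y = cos φ sin λ, z = sin φ).
The central angle between the endpoints is δ = arccos(p₁·p₂) ≈ 0.989 rad (56.7°).
Interpolate at f = 0.40 with slerp weights a = sin((1−f)δ)/sin δ ≈ 0.669, b = sin(fδ)/sin δ ≈ 0.461.
p = a·p₁ + b·p₂ ≈ (0.524, 0.558, 0.643); φ = arcsin(p_z) ≈ 40.00°, λ = atan2(p_y, p_x) ≈ 46.80°.

≈ 40°N, 47°E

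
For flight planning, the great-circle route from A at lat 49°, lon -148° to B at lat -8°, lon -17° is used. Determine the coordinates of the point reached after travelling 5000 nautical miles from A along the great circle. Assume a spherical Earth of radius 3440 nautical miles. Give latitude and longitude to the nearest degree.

Convert each endpoint to a unit vector on the sphere (x = cos φ cos λ, y = cos φ sin λ, z = sin φ).
The central angle between the endpoints is δ = arccos(p₁·p₂) ≈ 2.131 rad (122.1°). The total great-circle distance is δ·R ≈ 2.131 × 3440 ≈ 7330 nmi, so the target fraction is f = 5000/7330 ≈ 0.682.
Interpolate at f ≈ 0.682 with slerp weights a = sin((1−f)δ)/sin δ ≈ 0.740, b = sin(fδ)/sin δ ≈ 1.172.
p = a·p₁ + b·p₂ ≈ (0.699, -0.597, 0.395); φ = arcsin(p_z) ≈ 23.28°, λ = atan2(p_y, p_x) ≈ -40.50°.

≈ lat 23°, lon -41°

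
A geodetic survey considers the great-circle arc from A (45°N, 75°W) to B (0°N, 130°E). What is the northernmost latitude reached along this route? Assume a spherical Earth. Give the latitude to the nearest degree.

The great circle lies in the plane with unit normal n̂ = (p₁ × p₂)/|p₁ × p₂|.
Here n̂_z ≈ -0.389; the vertex latitude is φ_max = arccos|n̂_z| ≈ 67.1°.
Check via Clairaut: cos φ_max = |cos φ₁| · sin C = cos(45.0°)·sin(33.4°) ≈ 0.389, again giving ≈ 67.1°.

≈ 67°N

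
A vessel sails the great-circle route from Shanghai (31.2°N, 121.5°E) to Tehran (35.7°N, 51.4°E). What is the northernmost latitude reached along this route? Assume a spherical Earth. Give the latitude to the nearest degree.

The great circle lies in the plane with unit normal n̂ = (p₁ × p₂)/|p₁ × p₂|.
Here n̂_z ≈ -0.775; the vertex latitude is φ_max = arccos|n̂_z| ≈ 39.2°.

≈ 39°N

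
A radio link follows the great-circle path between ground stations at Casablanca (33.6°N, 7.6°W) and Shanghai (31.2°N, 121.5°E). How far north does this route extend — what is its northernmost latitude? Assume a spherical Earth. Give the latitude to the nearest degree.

≈ 56°N

The great circle lies in the plane with unit normal n̂ = (p₁ × p₂)/|p₁ × p₂|.
Here n̂_z ≈ +0.560; the vertex latitude is φ_max = arccos|n̂_z| ≈ 55.9°.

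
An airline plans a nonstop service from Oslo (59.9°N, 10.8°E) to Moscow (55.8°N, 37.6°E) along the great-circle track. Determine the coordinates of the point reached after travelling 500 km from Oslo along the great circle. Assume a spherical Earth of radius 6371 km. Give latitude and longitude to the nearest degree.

Write both endpoints as unit vectors p₁, p₂ with components (cos φ cos λ, cos φ sin λ, sin φ).
The central angle between the endpoints is δ = arccos(p₁·p₂) ≈ 0.257 rad (14.7°). The total great-circle distance is δ·R ≈ 0.257 × 6371 ≈ 1637 km, so the target fraction is f = 500/1637 ≈ 0.305.
Interpolate at f ≈ 0.305 with slerp weights a = sin((1−f)δ)/sin δ ≈ 0.699, b = sin(fδ)/sin δ ≈ 0.308.
p = a·p₁ + b·p₂ ≈ (0.482, 0.171, 0.860); φ = arcsin(p_z) ≈ 59.26°, λ = atan2(p_y, p_x) ≈ 19.60°.

≈ 59°N, 20°E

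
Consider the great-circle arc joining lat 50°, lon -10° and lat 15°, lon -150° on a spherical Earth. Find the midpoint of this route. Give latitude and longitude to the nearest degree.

≈ lat 58°, lon -109°

The haversine formula gives a central angle δ ≈ 1.852 rad (106.1°) between the endpoints.
Interpolate at f = 1/2 with slerp weights a = sin((1−f)δ)/sin δ ≈ 0.832, b = sin(fδ)/sin δ ≈ 0.832.
p = a·p₁ + b·p₂ ≈ (-0.169, -0.495, 0.852); φ = arcsin(p_z) ≈ 58.48°, λ = atan2(p_y, p_x) ≈ -108.89°.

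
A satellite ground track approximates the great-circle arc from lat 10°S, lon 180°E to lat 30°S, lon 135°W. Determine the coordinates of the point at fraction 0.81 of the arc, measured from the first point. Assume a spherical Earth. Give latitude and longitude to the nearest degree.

≈ lat 27°S, lon 145°W

Convert each endpoint to a unit vector on the sphere (x = cos φ cos λ, y = cos φ sin λ, z = sin φ).
The central angle between the endpoints is δ = arccos(p₁·p₂) ≈ 0.809 rad (46.4°).
Interpolate at f = 0.81 with slerp weights a = sin((1−f)δ)/sin δ ≈ 0.212, b = sin(fδ)/sin δ ≈ 0.842.
p = a·p₁ + b·p₂ ≈ (-0.724, -0.516, -0.458); φ = arcsin(p_z) ≈ -27.25°, λ = atan2(p_y, p_x) ≈ -144.54°.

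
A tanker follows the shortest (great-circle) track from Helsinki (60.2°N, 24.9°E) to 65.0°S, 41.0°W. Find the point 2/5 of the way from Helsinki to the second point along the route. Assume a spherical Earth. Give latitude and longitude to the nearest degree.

≈ 10°N, 1°W

Convert each endpoint to a unit vector on the sphere (x = cos φ cos λ, y = cos φ sin λ, z = sin φ).
The central angle between the endpoints is δ = arccos(p₁·p₂) ≈ 2.347 rad (134.5°).
Interpolate at f = 2/5 with slerp weights a = sin((1−f)δ)/sin δ ≈ 1.383, b = sin(fδ)/sin δ ≈ 1.131.
p = a·p₁ + b·p₂ ≈ (0.984, -0.024, 0.175); φ = arcsin(p_z) ≈ 10.09°, λ = atan2(p_y, p_x) ≈ -1.41°.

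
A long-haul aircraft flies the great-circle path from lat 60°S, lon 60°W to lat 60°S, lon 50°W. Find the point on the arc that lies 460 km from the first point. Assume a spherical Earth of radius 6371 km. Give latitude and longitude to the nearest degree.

≈ lat 60°S, lon 52°W

From cos δ = sin φ₁ sin φ₂ + cos φ₁ cos φ₂ cos Δλ, the central angle is δ ≈ 0.087 rad (5.0°). The total great-circle distance is δ·R ≈ 0.087 × 6371 ≈ 555 km, so the target fraction is f = 460/555 ≈ 0.828.
Interpolate at f ≈ 0.828 with slerp weights a = sin((1−f)δ)/sin δ ≈ 0.172, b = sin(fδ)/sin δ ≈ 0.828.
p = a·p₁ + b·p₂ ≈ (0.309, -0.392, -0.866); φ = arcsin(p_z) ≈ -60.05°, λ = atan2(p_y, p_x) ≈ -51.71°.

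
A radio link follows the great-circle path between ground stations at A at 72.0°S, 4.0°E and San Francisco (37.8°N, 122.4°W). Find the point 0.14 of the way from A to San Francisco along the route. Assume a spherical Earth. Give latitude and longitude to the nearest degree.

≈ 69°S, 56°W

Convert each endpoint to a unit vector on the sphere (x = cos φ cos λ, y = cos φ sin λ, z = sin φ).
The central angle between the endpoints is δ = arccos(p₁·p₂) ≈ 2.386 rad (136.7°).
Interpolate at f = 0.14 with slerp weights a = sin((1−f)δ)/sin δ ≈ 1.293, b = sin(fδ)/sin δ ≈ 0.478.
p = a·p₁ + b·p₂ ≈ (0.196, -0.291, -0.936); φ = arcsin(p_z) ≈ -69.45°, λ = atan2(p_y, p_x) ≈ -56.03°.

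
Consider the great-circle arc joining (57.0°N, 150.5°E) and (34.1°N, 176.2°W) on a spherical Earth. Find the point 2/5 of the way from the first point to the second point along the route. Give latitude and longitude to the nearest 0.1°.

Convert each endpoint to a unit vector on the sphere (x = cos φ cos λ, y = cos φ sin λ, z = sin φ).
The central angle between the endpoints is δ = arccos(p₁·p₂) ≈ 0.560 rad (32.1°).
Interpolate at f = 2/5 with slerp weights a = sin((1−f)δ)/sin δ ≈ 0.621, b = sin(fδ)/sin δ ≈ 0.418.
p = a·p₁ + b·p₂ ≈ (-0.640, 0.144, 0.755); φ = arcsin(p_z) ≈ 49.03°, λ = atan2(p_y, p_x) ≈ 167.36°.

≈ (49.0°N, 167.4°E)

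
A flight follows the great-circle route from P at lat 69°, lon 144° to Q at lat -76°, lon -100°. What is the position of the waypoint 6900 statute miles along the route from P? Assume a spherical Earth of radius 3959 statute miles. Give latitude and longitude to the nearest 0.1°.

From cos δ = sin φ₁ sin φ₂ + cos φ₁ cos φ₂ cos Δλ, the central angle is δ ≈ 2.805 rad (160.7°). The total great-circle distance is δ·R ≈ 2.805 × 3959 ≈ 11105 mi, so the target fraction is f = 6900/11105 ≈ 0.621.
Interpolate at f ≈ 0.621 with slerp weights a = sin((1−f)δ)/sin δ ≈ 2.644, b = sin(fδ)/sin δ ≈ 2.982.
p = a·p₁ + b·p₂ ≈ (-0.892, -0.154, -0.426); φ = arcsin(p_z) ≈ -25.19°, λ = atan2(p_y, p_x) ≈ -170.22°.

≈ lat -25.2°, lon -170.2°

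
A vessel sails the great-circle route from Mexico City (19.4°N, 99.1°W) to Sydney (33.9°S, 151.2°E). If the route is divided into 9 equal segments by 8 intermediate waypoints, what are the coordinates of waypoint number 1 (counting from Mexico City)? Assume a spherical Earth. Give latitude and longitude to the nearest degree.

From cos δ = sin φ₁ sin φ₂ + cos φ₁ cos φ₂ cos Δλ, the central angle is δ ≈ 2.037 rad (116.7°).
Interpolate at f = 1/9 with slerp weights a = sin((1−f)δ)/sin δ ≈ 1.087, b = sin(fδ)/sin δ ≈ 0.251.
p = a·p₁ + b·p₂ ≈ (-0.345, -0.912, 0.221); φ = arcsin(p_z) ≈ 12.77°, λ = atan2(p_y, p_x) ≈ -110.71°.

≈ (13°N, 111°W)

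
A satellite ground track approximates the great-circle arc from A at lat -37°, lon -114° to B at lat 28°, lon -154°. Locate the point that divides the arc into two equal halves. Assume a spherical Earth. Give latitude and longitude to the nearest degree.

≈ lat -5°, lon -135°

Write both endpoints as unit vectors p₁, p₂ with components (cos φ cos λ, cos φ sin λ, sin φ).
The central angle between the endpoints is δ = arccos(p₁·p₂) ≈ 1.310 rad (75.1°).
Interpolate at f = 1/2 with slerp weights a = sin((1−f)δ)/sin δ ≈ 0.631, b = sin(fδ)/sin δ ≈ 0.631.
p = a·p₁ + b·p₂ ≈ (-0.705, -0.704, -0.083); φ = arcsin(p_z) ≈ -4.79°, λ = atan2(p_y, p_x) ≈ -135.05°.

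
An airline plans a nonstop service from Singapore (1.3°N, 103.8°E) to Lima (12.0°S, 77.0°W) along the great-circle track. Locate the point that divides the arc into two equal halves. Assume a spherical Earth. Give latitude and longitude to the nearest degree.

≈ (82°S, 136°E)

Convert each endpoint to a unit vector on the sphere (x = cos φ cos λ, y = cos φ sin λ, z = sin φ).
The central angle between the endpoints is δ = arccos(p₁·p₂) ≈ 2.954 rad (169.3°).
Interpolate at f = 1/2 with slerp weights a = sin((1−f)δ)/sin δ ≈ 5.348, b = sin(fδ)/sin δ ≈ 5.348.
p = a·p₁ + b·p₂ ≈ (-0.099, 0.095, -0.991); φ = arcsin(p_z) ≈ -82.12°, λ = atan2(p_y, p_x) ≈ 136.00°.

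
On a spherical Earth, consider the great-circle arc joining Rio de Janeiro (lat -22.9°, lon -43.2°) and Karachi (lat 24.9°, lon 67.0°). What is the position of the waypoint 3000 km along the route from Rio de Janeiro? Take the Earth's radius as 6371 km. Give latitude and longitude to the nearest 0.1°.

Write both endpoints as unit vectors p₁, p₂ with components (cos φ cos λ, cos φ sin λ, sin φ).
The central angle between the endpoints is δ = arccos(p₁·p₂) ≈ 2.040 rad (116.9°). The total great-circle distance is δ·R ≈ 2.040 × 6371 ≈ 12998 km, so the target fraction is f = 3000/12998 ≈ 0.231.
Interpolate at f ≈ 0.231 with slerp weights a = sin((1−f)δ)/sin δ ≈ 1.121, b = sin(fδ)/sin δ ≈ 0.509.
p = a·p₁ + b·p₂ ≈ (0.933, -0.282, -0.222); φ = arcsin(p_z) ≈ -12.83°, λ = atan2(p_y, p_x) ≈ -16.83°.

≈ lat -12.8°, lon -16.8°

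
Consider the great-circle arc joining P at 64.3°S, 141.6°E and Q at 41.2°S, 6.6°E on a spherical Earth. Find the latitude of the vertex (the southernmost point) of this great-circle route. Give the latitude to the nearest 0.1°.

≈ 75.7°S

The great circle lies in the plane with unit normal n̂ = (p₁ × p₂)/|p₁ × p₂|.
Here n̂_z ≈ -0.248; the vertex latitude is φ_max = arccos|n̂_z| ≈ 75.7°.
Check via Clairaut: cos φ_max = |cos φ₁| · sin C = cos(64.3°)·sin(145.2°) ≈ 0.248, again giving ≈ 75.7°.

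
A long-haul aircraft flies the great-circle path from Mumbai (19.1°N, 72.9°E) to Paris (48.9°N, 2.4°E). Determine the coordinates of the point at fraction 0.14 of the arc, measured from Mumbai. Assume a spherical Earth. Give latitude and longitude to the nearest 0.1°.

≈ 25.3°N, 66.1°E

From cos δ = sin φ₁ sin φ₂ + cos φ₁ cos φ₂ cos Δλ, the central angle is δ ≈ 1.100 rad (63.0°).
Interpolate at f = 0.14 with slerp weights a = sin((1−f)δ)/sin δ ≈ 0.910, b = sin(fδ)/sin δ ≈ 0.172.
p = a·p₁ + b·p₂ ≈ (0.366, 0.827, 0.427); φ = arcsin(p_z) ≈ 25.31°, λ = atan2(p_y, p_x) ≈ 66.13°.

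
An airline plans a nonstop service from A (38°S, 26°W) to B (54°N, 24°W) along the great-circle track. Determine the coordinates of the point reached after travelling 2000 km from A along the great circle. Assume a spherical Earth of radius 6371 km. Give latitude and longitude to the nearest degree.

Write both endpoints as unit vectors p₁, p₂ with components (cos φ cos λ, cos φ sin λ, sin φ).
The central angle between the endpoints is δ = arccos(p₁·p₂) ≈ 1.606 rad (92.0°). The total great-circle distance is δ·R ≈ 1.606 × 6371 ≈ 10232 km, so the target fraction is f = 2000/10232 ≈ 0.195.
Interpolate at f ≈ 0.195 with slerp weights a = sin((1−f)δ)/sin δ ≈ 0.962, b = sin(fδ)/sin δ ≈ 0.309.
p = a·p₁ + b·p₂ ≈ (0.847, -0.406, -0.342); φ = arcsin(p_z) ≈ -20.02°, λ = atan2(p_y, p_x) ≈ -25.61°.

≈ (20°S, 26°W)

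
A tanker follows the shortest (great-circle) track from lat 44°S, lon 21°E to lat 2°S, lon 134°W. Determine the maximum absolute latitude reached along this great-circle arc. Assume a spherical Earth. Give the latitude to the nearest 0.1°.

≈ 67.0°S

The great circle lies in the plane with unit normal n̂ = (p₁ × p₂)/|p₁ × p₂|.
Here n̂_z ≈ -0.390; the vertex latitude is φ_max = arccos|n̂_z| ≈ 67.0°.
Check via Clairaut: cos φ_max = |cos φ₁| · sin C = cos(44.0°)·sin(147.2°) ≈ 0.390, again giving ≈ 67.0°.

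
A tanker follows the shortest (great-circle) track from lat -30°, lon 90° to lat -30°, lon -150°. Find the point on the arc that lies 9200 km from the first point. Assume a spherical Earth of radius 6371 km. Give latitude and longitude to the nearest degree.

Convert each endpoint to a unit vector on the sphere (x = cos φ cos λ, y = cos φ sin λ, z = sin φ).
The central angle between the endpoints is δ = arccos(p₁·p₂) ≈ 1.696 rad (97.2°). The total great-circle distance is δ·R ≈ 1.696 × 6371 ≈ 10806 km, so the target fraction is f = 9200/10806 ≈ 0.851.
Interpolate at f ≈ 0.851 with slerp weights a = sin((1−f)δ)/sin δ ≈ 0.251, b = sin(fδ)/sin δ ≈ 1.000.
p = a·p₁ + b·p₂ ≈ (-0.750, -0.215, -0.626); φ = arcsin(p_z) ≈ -38.73°, λ = atan2(p_y, p_x) ≈ -163.99°.

≈ lat -39°, lon -164°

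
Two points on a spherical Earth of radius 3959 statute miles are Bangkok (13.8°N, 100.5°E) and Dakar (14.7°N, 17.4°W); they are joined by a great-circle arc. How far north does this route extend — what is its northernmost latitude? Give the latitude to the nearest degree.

≈ 26°N

The great circle lies in the plane with unit normal n̂ = (p₁ × p₂)/|p₁ × p₂|.
Here n̂_z ≈ -0.897; the vertex latitude is φ_max = arccos|n̂_z| ≈ 26.2°.
Check via Clairaut: cos φ_max = |cos φ₁| · sin C = cos(13.8°)·sin(67.5°) ≈ 0.897, again giving ≈ 26.2°.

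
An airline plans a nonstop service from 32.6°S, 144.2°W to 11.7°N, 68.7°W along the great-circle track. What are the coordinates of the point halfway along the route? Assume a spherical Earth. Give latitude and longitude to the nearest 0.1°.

≈ 13.1°S, 103.1°W

The haversine formula gives a central angle δ ≈ 1.473 rad (84.4°) between the endpoints.
Interpolate at f = 1/2 with slerp weights a = sin((1−f)δ)/sin δ ≈ 0.675, b = sin(fδ)/sin δ ≈ 0.675.
p = a·p₁ + b·p₂ ≈ (-0.221, -0.949, -0.227); φ = arcsin(p_z) ≈ -13.11°, λ = atan2(p_y, p_x) ≈ -103.12°.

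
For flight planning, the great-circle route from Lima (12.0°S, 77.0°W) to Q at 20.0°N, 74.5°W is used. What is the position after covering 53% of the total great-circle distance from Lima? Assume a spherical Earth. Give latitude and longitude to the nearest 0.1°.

≈ 5.0°N, 75.7°W

Write both endpoints as unit vectors p₁, p₂ with components (cos φ cos λ, cos φ sin λ, sin φ).
The central angle between the endpoints is δ = arccos(p₁·p₂) ≈ 0.560 rad (32.1°).
Interpolate at f = 0.53 with slerp weights a = sin((1−f)δ)/sin δ ≈ 0.490, b = sin(fδ)/sin δ ≈ 0.551.
p = a·p₁ + b·p₂ ≈ (0.246, -0.965, 0.086); φ = arcsin(p_z) ≈ 4.96°, λ = atan2(p_y, p_x) ≈ -75.70°.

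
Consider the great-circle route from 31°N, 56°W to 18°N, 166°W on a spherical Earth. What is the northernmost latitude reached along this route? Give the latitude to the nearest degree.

The great circle lies in the plane with unit normal n̂ = (p₁ × p₂)/|p₁ × p₂|.
Here n̂_z ≈ -0.772; the vertex latitude is φ_max = arccos|n̂_z| ≈ 39.5°.
Check via Clairaut: cos φ_max = |cos φ₁| · sin C = cos(31.0°)·sin(64.2°) ≈ 0.772, again giving ≈ 39.5°.

≈ 40°N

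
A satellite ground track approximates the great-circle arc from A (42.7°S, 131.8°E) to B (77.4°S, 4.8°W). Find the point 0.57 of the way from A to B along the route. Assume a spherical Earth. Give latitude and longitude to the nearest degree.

≈ (74°S, 112°E)

Convert each endpoint to a unit vector on the sphere (x = cos φ cos λ, y = cos φ sin λ, z = sin φ).
The central angle between the endpoints is δ = arccos(p₁·p₂) ≈ 0.994 rad (57.0°).
Interpolate at f = 0.57 with slerp weights a = sin((1−f)δ)/sin δ ≈ 0.495, b = sin(fδ)/sin δ ≈ 0.640.
p = a·p₁ + b·p₂ ≈ (-0.103, 0.259, -0.960); φ = arcsin(p_z) ≈ -73.80°, λ = atan2(p_y, p_x) ≈ 111.68°.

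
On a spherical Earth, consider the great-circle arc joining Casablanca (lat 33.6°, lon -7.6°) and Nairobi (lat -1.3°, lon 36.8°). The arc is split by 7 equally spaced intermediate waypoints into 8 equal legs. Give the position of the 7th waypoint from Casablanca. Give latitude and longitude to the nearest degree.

≈ lat 3°, lon 32°

From cos δ = sin φ₁ sin φ₂ + cos φ₁ cos φ₂ cos Δλ, the central angle is δ ≈ 0.949 rad (54.4°).
Interpolate at f = 7/8 with slerp weights a = sin((1−f)δ)/sin δ ≈ 0.146, b = sin(fδ)/sin δ ≈ 0.908.
p = a·p₁ + b·p₂ ≈ (0.847, 0.528, 0.060); φ = arcsin(p_z) ≈ 3.44°, λ = atan2(p_y, p_x) ≈ 31.92°.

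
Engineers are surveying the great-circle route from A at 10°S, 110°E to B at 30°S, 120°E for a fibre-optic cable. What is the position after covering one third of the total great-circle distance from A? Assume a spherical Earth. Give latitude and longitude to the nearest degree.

Convert each endpoint to a unit vector on the sphere (x = cos φ cos λ, y = cos φ sin λ, z = sin φ).
The central angle between the endpoints is δ = arccos(p₁·p₂) ≈ 0.385 rad (22.1°).
Interpolate at f = 1/3 with slerp weights a = sin((1−f)δ)/sin δ ≈ 0.676, b = sin(fδ)/sin δ ≈ 0.341.
p = a·p₁ + b·p₂ ≈ (-0.375, 0.881, -0.288); φ = arcsin(p_z) ≈ -16.72°, λ = atan2(p_y, p_x) ≈ 113.07°.

≈ 17°S, 113°E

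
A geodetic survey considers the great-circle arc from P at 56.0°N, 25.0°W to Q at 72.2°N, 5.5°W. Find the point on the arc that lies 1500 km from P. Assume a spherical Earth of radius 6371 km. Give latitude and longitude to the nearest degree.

Convert each endpoint to a unit vector on the sphere (x = cos φ cos λ, y = cos φ sin λ, z = sin φ).
The central angle between the endpoints is δ = arccos(p₁·p₂) ≈ 0.316 rad (18.1°). The total great-circle distance is δ·R ≈ 0.316 × 6371 ≈ 2013 km, so the target fraction is f = 1500/2013 ≈ 0.745.
Interpolate at f ≈ 0.745 with slerp weights a = sin((1−f)δ)/sin δ ≈ 0.259, b = sin(fδ)/sin δ ≈ 0.751.
p = a·p₁ + b·p₂ ≈ (0.360, -0.083, 0.929); φ = arcsin(p_z) ≈ 68.34°, λ = atan2(p_y, p_x) ≈ -13.02°.

≈ 68°N, 13°W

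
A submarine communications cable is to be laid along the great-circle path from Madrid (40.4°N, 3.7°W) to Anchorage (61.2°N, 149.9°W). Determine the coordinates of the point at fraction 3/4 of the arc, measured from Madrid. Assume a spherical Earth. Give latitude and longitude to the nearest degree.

The haversine formula gives a central angle δ ≈ 1.305 rad (74.7°) between the endpoints.
Interpolate at f = 3/4 with slerp weights a = sin((1−f)δ)/sin δ ≈ 0.332, b = sin(fδ)/sin δ ≈ 0.860.
p = a·p₁ + b·p₂ ≈ (-0.106, -0.224, 0.969); φ = arcsin(p_z) ≈ 75.65°, λ = atan2(p_y, p_x) ≈ -115.32°.

≈ (76°N, 115°W)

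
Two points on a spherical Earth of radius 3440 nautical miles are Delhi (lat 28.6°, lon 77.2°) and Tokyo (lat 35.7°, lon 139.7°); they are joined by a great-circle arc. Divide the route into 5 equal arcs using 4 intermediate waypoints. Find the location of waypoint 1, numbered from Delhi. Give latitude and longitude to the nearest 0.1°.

Write both endpoints as unit vectors p₁, p₂ with components (cos φ cos λ, cos φ sin λ, sin φ).
The central angle between the endpoints is δ = arccos(p₁·p₂) ≈ 0.917 rad (52.5°).
Interpolate at f = 1/5 with slerp weights a = sin((1−f)δ)/sin δ ≈ 0.843, b = sin(fδ)/sin δ ≈ 0.230.
p = a·p₁ + b·p₂ ≈ (0.022, 0.843, 0.538); φ = arcsin(p_z) ≈ 32.53°, λ = atan2(p_y, p_x) ≈ 88.52°.

≈ lat 32.5°, lon 88.5°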